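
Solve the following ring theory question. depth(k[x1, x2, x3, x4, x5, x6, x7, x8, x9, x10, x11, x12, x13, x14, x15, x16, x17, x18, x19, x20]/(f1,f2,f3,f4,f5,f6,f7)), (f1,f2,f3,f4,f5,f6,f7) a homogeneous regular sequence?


depth(R)=20
depth(R/I)=20-7=13


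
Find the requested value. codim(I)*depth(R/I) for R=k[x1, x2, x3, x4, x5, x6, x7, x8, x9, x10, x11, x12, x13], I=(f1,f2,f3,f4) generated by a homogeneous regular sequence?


codim=4, depth=dim(R/I)=13-4=9
Product=4*9=36


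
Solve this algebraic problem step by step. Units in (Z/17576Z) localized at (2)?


Local ring = Z/8Z.
phi(8) = 2^2*(2-1) = 4


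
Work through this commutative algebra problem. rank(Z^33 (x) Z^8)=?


rank(M(x)N) = rank(M)*rank(N)
33*8 = 264


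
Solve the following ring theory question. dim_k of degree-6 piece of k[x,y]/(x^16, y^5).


k[x,y], I = (x^16, y^5), d = 6
Need i < 16 and d-i < 5.
Range: 2 <= i <= 6.
H(6) = 5


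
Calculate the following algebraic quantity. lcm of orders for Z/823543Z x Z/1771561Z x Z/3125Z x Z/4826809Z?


Exponent = lcm of the cyclic orders; pairwise coprime => product.
7^7*11^6*5^5*13^6=823543*1771561*3125*4826809=22006578562828256271875


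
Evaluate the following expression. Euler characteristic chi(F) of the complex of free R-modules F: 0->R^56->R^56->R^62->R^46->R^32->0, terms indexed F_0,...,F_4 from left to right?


chi = sum (-1)^i * rank:
(-1)^0*56=56
(-1)^1*56=-56
(-1)^2*62=62
(-1)^3*46=-46
(-1)^4*32=32
chi=48


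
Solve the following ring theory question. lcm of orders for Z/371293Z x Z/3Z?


Exponent = lcm of the cyclic orders; pairwise coprime => product.
13^5*3^1=371293*3=1113879


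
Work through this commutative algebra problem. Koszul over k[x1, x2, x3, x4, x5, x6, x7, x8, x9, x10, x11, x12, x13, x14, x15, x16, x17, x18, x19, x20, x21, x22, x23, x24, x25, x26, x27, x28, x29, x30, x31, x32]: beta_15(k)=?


C(n,i)=C(32,15)=565722720


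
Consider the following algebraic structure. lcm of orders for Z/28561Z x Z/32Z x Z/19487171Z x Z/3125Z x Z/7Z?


Exponent = lcm of the cyclic orders; pairwise coprime => product.
13^4*2^5*11^7*5^5*7^1=28561*32*19487171*3125*7=389601163651700000


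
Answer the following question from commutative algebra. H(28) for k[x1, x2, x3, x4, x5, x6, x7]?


C(d+n-1,n-1)=C(34,6)=1344904


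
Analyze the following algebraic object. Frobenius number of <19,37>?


gcd(19,37)=1 => F=ab-a-b=19*37-19-37=703-56=647


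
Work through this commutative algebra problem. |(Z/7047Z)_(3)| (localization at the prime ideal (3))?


3-primary part: 7047=3^5*29
Size=3^5=243


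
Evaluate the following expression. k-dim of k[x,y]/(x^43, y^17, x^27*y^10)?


k[x,y]/I, I = (x^43, y^17, x^27*y^10)
Rect: 43x17=731. Corner: (43-27)x(17-10)=112.
dim = 731-112 = 619


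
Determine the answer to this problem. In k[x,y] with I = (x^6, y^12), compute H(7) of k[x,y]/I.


k[x,y], I = (x^6, y^12), d = 7
Need i < 6 and d-i < 12.
Range: 0 <= i <= 5.
H(7) = 6


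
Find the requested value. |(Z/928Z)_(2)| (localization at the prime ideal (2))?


2-primary part: 928=2^5*29
Size=2^5=32


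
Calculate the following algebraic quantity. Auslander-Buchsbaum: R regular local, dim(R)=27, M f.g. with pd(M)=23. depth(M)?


pd+depth=depth(R)=27
depth=27-23=4


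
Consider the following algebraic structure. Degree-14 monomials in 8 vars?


C(d+n-1,n-1)=C(21,7)=116280


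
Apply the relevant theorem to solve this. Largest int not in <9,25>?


gcd(9,25)=1 => F=ab-a-b=9*25-9-25=225-34=191


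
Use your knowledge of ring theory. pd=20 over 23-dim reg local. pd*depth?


pd+depth=23
depth=23-20=3
pd*depth=20*3=60


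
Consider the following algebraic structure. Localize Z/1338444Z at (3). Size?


3-primary part: 1338444=3^9*68
Size=3^9=19683


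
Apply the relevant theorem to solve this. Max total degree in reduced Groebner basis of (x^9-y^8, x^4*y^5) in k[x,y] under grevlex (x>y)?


LT(f1)=x^9, LT(f2)=x^4y^5, lcm=x^9y^5
S(f1,f2) = y^5*f1 - x^5*f2 = -y^13
Reduced GB = {f1, f2, y^13}; degrees 9, 9, 13
Max = 13


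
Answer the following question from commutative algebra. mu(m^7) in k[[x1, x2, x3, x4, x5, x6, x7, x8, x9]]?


C(n+d-1,d)=C(15,7)=6435


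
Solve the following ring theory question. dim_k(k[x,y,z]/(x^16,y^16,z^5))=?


Basis: x^iy^jz^k, i<16,j<16,k<5
16*16*5=1280


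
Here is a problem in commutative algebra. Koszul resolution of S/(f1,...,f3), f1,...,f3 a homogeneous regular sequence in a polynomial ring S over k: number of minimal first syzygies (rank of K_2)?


Regular sequence => Koszul complex is the minimal free resolution.
Syz_1 minimally generated by Koszul relations f_i*e_j - f_j*e_i (i<j): mu(Syz_1) = beta_2 = C(m,2) = m(m-1)/2
m=3
3*2/2 = 3


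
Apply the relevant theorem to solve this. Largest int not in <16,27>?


gcd(16,27)=1 => F=ab-a-b=16*27-16-27=432-43=389


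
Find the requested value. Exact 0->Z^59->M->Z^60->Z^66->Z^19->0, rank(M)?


Alt sum=0:
(-1)^0*59 + (-1)^1*? + (-1)^2*60 + (-1)^3*66 + (-1)^4*19=0
rank(M)=72


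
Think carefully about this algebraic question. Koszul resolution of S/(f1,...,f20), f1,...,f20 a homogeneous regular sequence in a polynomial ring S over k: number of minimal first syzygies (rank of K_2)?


Regular sequence => Koszul complex is the minimal free resolution.
Syz_1 minimally generated by Koszul relations f_i*e_j - f_j*e_i (i<j): mu(Syz_1) = beta_2 = C(m,2) = m(m-1)/2
m=20
20*19/2 = 190


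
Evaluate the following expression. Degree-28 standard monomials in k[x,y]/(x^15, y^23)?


k[x,y], I = (x^15, y^23), d = 28
Need i < 15 and d-i < 23.
Range: 6 <= i <= 14.
H(28) = 9


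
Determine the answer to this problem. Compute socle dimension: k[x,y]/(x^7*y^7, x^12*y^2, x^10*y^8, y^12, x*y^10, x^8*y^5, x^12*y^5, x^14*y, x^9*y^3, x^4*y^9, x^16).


Socle = ann(m) = span of standard monomials u with x*u, y*u in I (staircase corners).
Redundant generators: x^10*y^8, x^12*y^5
Minimal generators: x^16, x^14*y, x^12*y^2, x^9*y^3, x^8*y^5, x^7*y^7, x^4*y^9, x*y^10, y^12
Corners: y^11, x^3y^9, x^6y^8, x^7y^6, x^8y^4, x^11y^2, x^13y, x^15
Socle dim=8


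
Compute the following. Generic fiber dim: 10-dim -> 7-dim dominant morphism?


dim(fiber)=dim(X)-dim(Y)=10-7=3


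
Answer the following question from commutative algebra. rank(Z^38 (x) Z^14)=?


rank(M(x)N) = rank(M)*rank(N)
38*14 = 532


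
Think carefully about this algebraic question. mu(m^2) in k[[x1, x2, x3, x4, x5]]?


C(n+d-1,d)=C(6,2)=15


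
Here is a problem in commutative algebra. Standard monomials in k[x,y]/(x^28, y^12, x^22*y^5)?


k[x,y]/I, I = (x^28, y^12, x^22*y^5)
Rect: 28x12=336. Corner: (28-22)x(12-5)=42.
dim = 336-42 = 294


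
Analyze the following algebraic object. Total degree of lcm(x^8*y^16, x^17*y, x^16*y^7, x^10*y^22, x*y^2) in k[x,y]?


lcm = componentwise max:
x: max(8,17,16,10,1)=17
y: max(16,1,7,22,2)=22
Total=17+22=39


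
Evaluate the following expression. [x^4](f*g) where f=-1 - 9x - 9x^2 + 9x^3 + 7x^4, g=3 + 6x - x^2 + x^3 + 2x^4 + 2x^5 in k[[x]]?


[x^4] = sum a_i*b_j, i+j=4
  -1*2=-2
  -9*1=-9
  -9*-1=9
  9*6=54
  7*3=21
Sum=73


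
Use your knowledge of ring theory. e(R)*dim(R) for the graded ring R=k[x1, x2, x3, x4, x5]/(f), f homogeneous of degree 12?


e(R)=deg(f)=12, dim(R)=5-1=4
e*dim=12*4=48


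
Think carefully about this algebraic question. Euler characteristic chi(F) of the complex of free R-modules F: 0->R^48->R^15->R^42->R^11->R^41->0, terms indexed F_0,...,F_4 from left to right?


chi = sum (-1)^i * rank:
(-1)^0*48=48
(-1)^1*15=-15
(-1)^2*42=42
(-1)^3*11=-11
(-1)^4*41=41
chi=105


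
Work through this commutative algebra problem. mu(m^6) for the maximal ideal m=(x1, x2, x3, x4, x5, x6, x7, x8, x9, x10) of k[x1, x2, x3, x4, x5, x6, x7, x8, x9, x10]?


Graded Nakayama: mu(m^d) = dim_k (m^d/m^(d+1)) = #degree-6 monomials in 10 vars
C(n+d-1,d)=C(15,6)=5005


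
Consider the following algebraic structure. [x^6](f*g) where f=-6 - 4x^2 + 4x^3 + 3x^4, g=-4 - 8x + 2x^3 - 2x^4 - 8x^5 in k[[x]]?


[x^6] = sum a_i*b_j, i+j=6
  -4*-2=8
  4*2=8
Sum=16


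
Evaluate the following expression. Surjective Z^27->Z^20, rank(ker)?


rank(ker) = 27-20 = 7


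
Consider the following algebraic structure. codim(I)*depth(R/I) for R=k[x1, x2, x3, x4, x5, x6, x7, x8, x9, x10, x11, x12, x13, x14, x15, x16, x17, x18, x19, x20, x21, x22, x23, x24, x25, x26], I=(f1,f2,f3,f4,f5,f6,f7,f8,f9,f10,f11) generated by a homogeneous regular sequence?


codim=11, depth=dim(R/I)=26-11=15
Product=11*15=165


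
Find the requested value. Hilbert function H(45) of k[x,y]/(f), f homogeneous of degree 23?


H(t)=d for t>=d-1.
d=23, t=45
H(45)=23


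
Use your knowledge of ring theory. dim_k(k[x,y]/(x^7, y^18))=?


Basis: x^i*y^j, i<7, j<18
7*18=126


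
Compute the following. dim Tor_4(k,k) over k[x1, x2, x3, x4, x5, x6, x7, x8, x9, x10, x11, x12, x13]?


Koszul: C(n,i)=C(13,4)=715


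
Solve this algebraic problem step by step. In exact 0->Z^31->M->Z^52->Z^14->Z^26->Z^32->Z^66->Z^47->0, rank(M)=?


Alt sum=0:
(-1)^0*31 + (-1)^1*? + (-1)^2*52 + (-1)^3*14 + (-1)^4*26 + (-1)^5*32 + (-1)^6*66 + (-1)^7*47=0
rank(M)=82


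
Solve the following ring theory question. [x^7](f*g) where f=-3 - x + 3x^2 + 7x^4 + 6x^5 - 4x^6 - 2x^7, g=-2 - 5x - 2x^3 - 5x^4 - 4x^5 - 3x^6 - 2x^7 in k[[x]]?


[x^7] = sum a_i*b_j, i+j=7
  -3*-2=6
  -1*-3=3
  3*-4=-12
  7*-2=-14
  -4*-5=20
  -2*-2=4
Sum=7


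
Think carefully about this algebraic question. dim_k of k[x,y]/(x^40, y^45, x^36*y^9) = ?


k[x,y]/I, I = (x^40, y^45, x^36*y^9)
Rect: 40x45=1800. Corner: (40-36)x(45-9)=144.
dim = 1800-144 = 1656


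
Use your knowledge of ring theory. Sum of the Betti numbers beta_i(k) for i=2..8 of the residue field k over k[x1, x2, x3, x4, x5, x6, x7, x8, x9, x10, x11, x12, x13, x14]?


Koszul resolution: beta_i(k)=C(n,i), n=14
C(14,2)=91, C(14,3)=364, C(14,4)=1001, C(14,5)=2002, C(14,6)=3003, C(14,7)=3432, C(14,8)=3003
Sum=12896


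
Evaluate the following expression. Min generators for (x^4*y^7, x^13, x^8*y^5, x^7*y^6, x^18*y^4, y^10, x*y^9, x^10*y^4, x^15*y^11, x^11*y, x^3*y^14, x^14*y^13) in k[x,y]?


Remove redundant (divisible by others).
x^3*y^14 redundant.
x^18*y^4 redundant.
x^14*y^13 redundant.
x^15*y^11 redundant.
Min: x^13, x^11*y, x^10*y^4, x^8*y^5, x^7*y^6, x^4*y^7, x*y^9, y^10
Count=8


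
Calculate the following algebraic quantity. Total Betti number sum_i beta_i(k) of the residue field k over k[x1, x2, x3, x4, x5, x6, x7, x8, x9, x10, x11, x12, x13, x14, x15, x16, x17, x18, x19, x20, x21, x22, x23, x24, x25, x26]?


Koszul resolution: beta_i(k)=C(n,i), n=26
sum_i C(26,i) = 2^26 = 67108864


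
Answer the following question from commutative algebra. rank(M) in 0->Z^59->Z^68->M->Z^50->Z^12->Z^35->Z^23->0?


Alt sum=0:
(-1)^0*59 + (-1)^1*68 + (-1)^2*? + (-1)^3*50 + (-1)^4*12 + (-1)^5*35 + (-1)^6*23=0
rank(M)=59


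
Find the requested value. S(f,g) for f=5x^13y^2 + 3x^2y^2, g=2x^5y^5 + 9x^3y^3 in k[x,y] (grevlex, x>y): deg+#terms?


LT(f)=5x^13y^2, LT(g)=2x^5y^5
lcm(LM)=x^13y^5
S(f,g) (scaled by 10 to clear denominators) = 2y^3*f - 5x^8*g = -45x^11y^3 + 6x^2y^5
2 terms, deg 14.
14+2=16


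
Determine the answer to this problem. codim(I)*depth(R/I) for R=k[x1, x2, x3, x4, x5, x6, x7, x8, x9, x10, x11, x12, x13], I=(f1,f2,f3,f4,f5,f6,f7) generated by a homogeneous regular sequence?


codim=7, depth=dim(R/I)=13-7=6
Product=7*6=42


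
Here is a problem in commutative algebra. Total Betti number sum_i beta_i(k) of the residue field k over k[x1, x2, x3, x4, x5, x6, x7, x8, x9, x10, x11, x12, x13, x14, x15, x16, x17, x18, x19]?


Koszul resolution: beta_i(k)=C(n,i), n=19
sum_i C(19,i) = 2^19 = 524288


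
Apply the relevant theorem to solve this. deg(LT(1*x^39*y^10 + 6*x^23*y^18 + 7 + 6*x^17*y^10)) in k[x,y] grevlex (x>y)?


LT: 1*x^39*y^10
deg_x=39, deg_y=10
Total=39+10=49


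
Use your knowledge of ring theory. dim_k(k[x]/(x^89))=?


Basis: 1,x,...,x^88
dim=89


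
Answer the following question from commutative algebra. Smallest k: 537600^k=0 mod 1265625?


537600^k mod 1265625:
k=1: 537600
k=2: 697500
k=3: 421875
k=4: 0
First zero at k = 4


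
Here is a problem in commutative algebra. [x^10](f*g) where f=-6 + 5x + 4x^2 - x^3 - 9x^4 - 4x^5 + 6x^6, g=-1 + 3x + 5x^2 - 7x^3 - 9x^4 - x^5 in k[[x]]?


[x^10] = sum a_i*b_j, i+j=10
  -4*-1=4
  6*-9=-54
Sum=-50


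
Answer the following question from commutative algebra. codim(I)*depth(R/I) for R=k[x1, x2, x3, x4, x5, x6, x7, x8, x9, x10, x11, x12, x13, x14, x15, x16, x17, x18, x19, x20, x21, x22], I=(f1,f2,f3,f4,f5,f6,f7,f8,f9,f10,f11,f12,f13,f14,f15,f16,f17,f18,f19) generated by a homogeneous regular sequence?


codim=19, depth=dim(R/I)=22-19=3
Product=19*3=57


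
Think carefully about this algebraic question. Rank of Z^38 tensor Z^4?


rank(M(x)N) = rank(M)*rank(N)
38*4 = 152


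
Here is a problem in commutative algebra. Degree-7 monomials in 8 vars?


C(d+n-1,n-1)=C(14,7)=3432


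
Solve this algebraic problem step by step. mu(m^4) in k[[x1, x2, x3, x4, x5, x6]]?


C(n+d-1,d)=C(9,4)=126


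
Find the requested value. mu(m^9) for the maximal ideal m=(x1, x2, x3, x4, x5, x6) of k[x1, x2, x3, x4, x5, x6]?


Graded Nakayama: mu(m^d) = dim_k (m^d/m^(d+1)) = #degree-9 monomials in 6 vars
C(n+d-1,d)=C(14,9)=2002


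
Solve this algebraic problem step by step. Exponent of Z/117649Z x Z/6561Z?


Exponent = lcm of the cyclic orders; pairwise coprime => product.
7^6*3^8=117649*6561=771895089


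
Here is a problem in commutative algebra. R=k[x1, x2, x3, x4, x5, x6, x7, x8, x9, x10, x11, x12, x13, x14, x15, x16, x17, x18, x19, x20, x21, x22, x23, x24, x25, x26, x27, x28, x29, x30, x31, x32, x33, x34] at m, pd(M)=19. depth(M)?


pd+depth=depth(R)=34
depth=34-19=15


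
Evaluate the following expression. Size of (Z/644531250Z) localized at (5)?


5-primary part: 644531250=5^10*66
Size=5^10=9765625


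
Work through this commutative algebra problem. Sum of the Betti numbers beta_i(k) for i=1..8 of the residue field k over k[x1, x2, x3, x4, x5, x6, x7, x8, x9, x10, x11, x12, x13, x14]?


Koszul resolution: beta_i(k)=C(n,i), n=14
C(14,1)=14, C(14,2)=91, C(14,3)=364, C(14,4)=1001, C(14,5)=2002, C(14,6)=3003, C(14,7)=3432, C(14,8)=3003
Sum=12910


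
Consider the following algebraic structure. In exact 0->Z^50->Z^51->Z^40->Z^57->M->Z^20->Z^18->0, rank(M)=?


Alt sum=0:
(-1)^0*50 + (-1)^1*51 + (-1)^2*40 + (-1)^3*57 + (-1)^4*? + (-1)^5*20 + (-1)^6*18=0
rank(M)=20


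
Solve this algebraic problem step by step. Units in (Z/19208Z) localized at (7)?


Local ring = Z/2401Z.
phi(2401) = 7^3*(7-1) = 2058


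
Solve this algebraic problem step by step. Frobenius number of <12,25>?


gcd(12,25)=1 => F=ab-a-b=12*25-12-25=300-37=263


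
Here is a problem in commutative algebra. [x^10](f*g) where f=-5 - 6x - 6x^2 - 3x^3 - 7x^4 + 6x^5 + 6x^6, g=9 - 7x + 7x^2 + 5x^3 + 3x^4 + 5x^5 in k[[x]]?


[x^10] = sum a_i*b_j, i+j=10
  6*5=30
  6*3=18
Sum=48


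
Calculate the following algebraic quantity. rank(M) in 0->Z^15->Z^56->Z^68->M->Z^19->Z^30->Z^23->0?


Alt sum=0:
(-1)^0*15 + (-1)^1*56 + (-1)^2*68 + (-1)^3*? + (-1)^4*19 + (-1)^5*30 + (-1)^6*23=0
rank(M)=39


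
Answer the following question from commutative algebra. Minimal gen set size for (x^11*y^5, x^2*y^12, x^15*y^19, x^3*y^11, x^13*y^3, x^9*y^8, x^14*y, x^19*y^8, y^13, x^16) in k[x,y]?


Remove redundant (divisible by others).
x^15*y^19 redundant.
x^19*y^8 redundant.
Min: x^16, x^14*y, x^13*y^3, x^11*y^5, x^9*y^8, x^3*y^11, x^2*y^12, y^13
Count=8


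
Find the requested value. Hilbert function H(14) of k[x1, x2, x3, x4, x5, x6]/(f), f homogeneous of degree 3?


C(19,5)-C(16,5)=11628-4368=7260


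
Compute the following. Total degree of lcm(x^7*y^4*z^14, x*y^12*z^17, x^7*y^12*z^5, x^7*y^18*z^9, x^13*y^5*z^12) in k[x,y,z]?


lcm = componentwise max:
x: max(7,1,7,7,13)=13
y: max(4,12,12,18,5)=18
z: max(14,17,5,9,12)=17
Total=13+18+17=48


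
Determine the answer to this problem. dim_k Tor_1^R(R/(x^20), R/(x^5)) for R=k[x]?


Tor_1(R/I,R/J)=(I cap J)/IJ=(x^20)/(x^25)
dim=25-20=min(20,5)=5


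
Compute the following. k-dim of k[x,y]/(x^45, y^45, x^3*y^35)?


k[x,y]/I, I = (x^45, y^45, x^3*y^35)
Rect: 45x45=2025. Corner: (45-3)x(45-35)=420.
dim = 2025-420 = 1605


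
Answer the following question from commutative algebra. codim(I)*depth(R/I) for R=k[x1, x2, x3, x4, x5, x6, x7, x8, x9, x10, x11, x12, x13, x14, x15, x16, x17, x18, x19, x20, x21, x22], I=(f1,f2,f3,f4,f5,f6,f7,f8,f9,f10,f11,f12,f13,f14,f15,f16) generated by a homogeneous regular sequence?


codim=16, depth=dim(R/I)=22-16=6
Product=16*6=96


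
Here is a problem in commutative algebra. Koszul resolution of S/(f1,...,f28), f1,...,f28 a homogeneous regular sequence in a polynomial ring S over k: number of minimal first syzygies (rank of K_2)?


Regular sequence => Koszul complex is the minimal free resolution.
Syz_1 minimally generated by Koszul relations f_i*e_j - f_j*e_i (i<j): mu(Syz_1) = beta_2 = C(m,2) = m(m-1)/2
m=28
28*27/2 = 378


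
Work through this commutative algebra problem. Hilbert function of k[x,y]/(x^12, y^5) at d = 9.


k[x,y], I = (x^12, y^5), d = 9
Need i < 12 and d-i < 5.
Range: 5 <= i <= 9.
H(9) = 5


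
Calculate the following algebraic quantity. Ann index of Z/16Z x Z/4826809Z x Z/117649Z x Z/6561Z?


Exponent = lcm of the cyclic orders; pairwise coprime => product.
2^4*13^6*7^6*3^8=16*4826809*117649*6561=59612642602256016


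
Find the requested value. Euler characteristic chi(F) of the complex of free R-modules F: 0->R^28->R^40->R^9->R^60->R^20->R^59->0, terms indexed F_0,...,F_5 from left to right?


chi = sum (-1)^i * rank:
(-1)^0*28=28
(-1)^1*40=-40
(-1)^2*9=9
(-1)^3*60=-60
(-1)^4*20=20
(-1)^5*59=-59
chi=-102


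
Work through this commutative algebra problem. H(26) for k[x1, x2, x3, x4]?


C(d+n-1,n-1)=C(29,3)=3654


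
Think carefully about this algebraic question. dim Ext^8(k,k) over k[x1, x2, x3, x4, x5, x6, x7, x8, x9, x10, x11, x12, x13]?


C(n,i)=C(13,8)=1287


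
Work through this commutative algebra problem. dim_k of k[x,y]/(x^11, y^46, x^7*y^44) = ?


k[x,y]/I, I = (x^11, y^46, x^7*y^44)
Rect: 11x46=506. Corner: (11-7)x(46-44)=8.
dim = 506-8 = 498


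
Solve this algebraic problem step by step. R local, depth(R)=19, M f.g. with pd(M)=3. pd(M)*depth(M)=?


pd+depth=19
depth=19-3=16
pd*depth=3*16=48


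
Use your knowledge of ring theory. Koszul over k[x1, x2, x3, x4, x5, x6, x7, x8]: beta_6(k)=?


C(n,i)=C(8,6)=28


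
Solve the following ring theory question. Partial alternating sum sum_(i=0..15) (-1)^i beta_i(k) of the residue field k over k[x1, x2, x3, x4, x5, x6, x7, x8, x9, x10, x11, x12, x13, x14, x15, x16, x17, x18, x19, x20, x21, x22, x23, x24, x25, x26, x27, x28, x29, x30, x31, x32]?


Koszul resolution: beta_i(k)=C(n,i), n=32
sum_(i=0..p) (-1)^i C(n,i) = (-1)^p C(n-1,p)
(-1)^15*C(31,15) = (-1)^15*300540195 = -300540195


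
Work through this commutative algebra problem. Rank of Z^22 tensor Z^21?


rank(M(x)N) = rank(M)*rank(N)
22*21 = 462


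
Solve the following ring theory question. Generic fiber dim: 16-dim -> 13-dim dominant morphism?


dim(fiber)=dim(X)-dim(Y)=16-13=3


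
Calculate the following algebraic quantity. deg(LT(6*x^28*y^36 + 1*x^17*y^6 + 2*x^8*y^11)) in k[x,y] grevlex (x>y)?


LT: 6*x^28*y^36
deg_x=28, deg_y=36
Total=28+36=64


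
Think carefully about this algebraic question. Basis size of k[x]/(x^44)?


Basis: 1,x,...,x^43
dim=44


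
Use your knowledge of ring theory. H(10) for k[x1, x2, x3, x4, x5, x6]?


C(d+n-1,n-1)=C(15,5)=3003


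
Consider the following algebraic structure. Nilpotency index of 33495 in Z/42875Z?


33495^k mod 42875:
k=1: 33495
k=2: 4900
k=3: 0
First zero at k = 3


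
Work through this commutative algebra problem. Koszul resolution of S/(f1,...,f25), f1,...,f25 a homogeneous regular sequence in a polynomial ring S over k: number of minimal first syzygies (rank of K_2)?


Regular sequence => Koszul complex is the minimal free resolution.
Syz_1 minimally generated by Koszul relations f_i*e_j - f_j*e_i (i<j): mu(Syz_1) = beta_2 = C(m,2) = m(m-1)/2
m=25
25*24/2 = 300


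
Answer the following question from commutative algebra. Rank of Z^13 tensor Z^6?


rank(M(x)N) = rank(M)*rank(N)
13*6 = 78


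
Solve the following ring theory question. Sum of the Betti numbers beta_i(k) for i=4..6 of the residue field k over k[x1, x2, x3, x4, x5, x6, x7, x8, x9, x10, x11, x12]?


Koszul resolution: beta_i(k)=C(n,i), n=12
C(12,4)=495, C(12,5)=792, C(12,6)=924
Sum=2211


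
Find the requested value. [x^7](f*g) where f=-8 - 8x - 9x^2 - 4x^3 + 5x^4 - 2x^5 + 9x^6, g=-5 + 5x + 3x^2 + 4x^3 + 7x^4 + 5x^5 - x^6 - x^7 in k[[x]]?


[x^7] = sum a_i*b_j, i+j=7
  -8*-1=8
  -8*-1=8
  -9*5=-45
  -4*7=-28
  5*4=20
  -2*3=-6
  9*5=45
Sum=2


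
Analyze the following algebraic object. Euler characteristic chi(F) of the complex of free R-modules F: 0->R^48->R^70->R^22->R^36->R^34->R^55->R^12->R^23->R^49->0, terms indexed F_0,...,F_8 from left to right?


chi = sum (-1)^i * rank:
(-1)^0*48=48
(-1)^1*70=-70
(-1)^2*22=22
(-1)^3*36=-36
(-1)^4*34=34
(-1)^5*55=-55
(-1)^6*12=12
(-1)^7*23=-23
(-1)^8*49=49
chi=-19


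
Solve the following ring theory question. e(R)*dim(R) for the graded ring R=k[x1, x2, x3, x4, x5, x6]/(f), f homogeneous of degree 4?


e(R)=deg(f)=4, dim(R)=6-1=5
e*dim=4*5=20


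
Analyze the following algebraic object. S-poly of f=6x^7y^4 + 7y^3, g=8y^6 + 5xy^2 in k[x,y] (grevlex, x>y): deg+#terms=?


LT(f)=6x^7y^4, LT(g)=8y^6
lcm(LM)=x^7y^6
S(f,g) (scaled by 48 to clear denominators) = 8y^2*f - 6x^7*g = -30x^8y^2 + 56y^5
2 terms, deg 10.
10+2=12


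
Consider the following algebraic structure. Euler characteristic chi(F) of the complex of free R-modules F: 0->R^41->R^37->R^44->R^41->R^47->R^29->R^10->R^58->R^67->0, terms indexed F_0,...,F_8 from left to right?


chi = sum (-1)^i * rank:
(-1)^0*41=41
(-1)^1*37=-37
(-1)^2*44=44
(-1)^3*41=-41
(-1)^4*47=47
(-1)^5*29=-29
(-1)^6*10=10
(-1)^7*58=-58
(-1)^8*67=67
chi=44


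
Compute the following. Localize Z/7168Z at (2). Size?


2-primary part: 7168=2^10*7
Size=2^10=1024


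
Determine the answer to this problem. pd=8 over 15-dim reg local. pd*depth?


pd+depth=15
depth=15-8=7
pd*depth=8*7=56


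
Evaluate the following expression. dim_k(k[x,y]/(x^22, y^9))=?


Basis: x^i*y^j, i<22, j<9
22*9=198


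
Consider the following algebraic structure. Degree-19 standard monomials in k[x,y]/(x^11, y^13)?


k[x,y], I = (x^11, y^13), d = 19
Need i < 11 and d-i < 13.
Range: 7 <= i <= 10.
H(19) = 4


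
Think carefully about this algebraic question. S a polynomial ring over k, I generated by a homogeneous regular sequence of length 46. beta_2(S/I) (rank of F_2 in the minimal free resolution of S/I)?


Regular sequence => Koszul complex is the minimal free resolution.
Syz_1 minimally generated by Koszul relations f_i*e_j - f_j*e_i (i<j): mu(Syz_1) = beta_2 = C(m,2) = m(m-1)/2
m=46
46*45/2 = 1035


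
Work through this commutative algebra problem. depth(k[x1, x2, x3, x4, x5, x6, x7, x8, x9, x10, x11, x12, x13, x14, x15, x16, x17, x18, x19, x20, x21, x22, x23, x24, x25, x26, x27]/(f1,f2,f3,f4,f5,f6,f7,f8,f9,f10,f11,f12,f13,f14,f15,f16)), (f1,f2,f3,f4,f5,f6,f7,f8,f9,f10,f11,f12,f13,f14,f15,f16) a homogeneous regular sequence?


depth(R)=27
depth(R/I)=27-16=11


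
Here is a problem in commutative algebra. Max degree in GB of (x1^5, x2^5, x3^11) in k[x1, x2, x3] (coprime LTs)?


Pure powers, coprime LTs => already GB.
Degrees: 5, 5, 11
Max=11


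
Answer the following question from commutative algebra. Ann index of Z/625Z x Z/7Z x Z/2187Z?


Exponent = lcm of the cyclic orders; pairwise coprime => product.
5^4*7^1*3^7=625*7*2187=9568125


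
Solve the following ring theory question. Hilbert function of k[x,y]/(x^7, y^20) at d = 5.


k[x,y], I = (x^7, y^20), d = 5
Need i < 7 and d-i < 20.
Range: 0 <= i <= 5.
H(5) = 6


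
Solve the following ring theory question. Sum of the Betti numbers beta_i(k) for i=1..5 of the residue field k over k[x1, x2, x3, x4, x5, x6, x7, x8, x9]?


Koszul resolution: beta_i(k)=C(n,i), n=9
C(9,1)=9, C(9,2)=36, C(9,3)=84, C(9,4)=126, C(9,5)=126
Sum=381


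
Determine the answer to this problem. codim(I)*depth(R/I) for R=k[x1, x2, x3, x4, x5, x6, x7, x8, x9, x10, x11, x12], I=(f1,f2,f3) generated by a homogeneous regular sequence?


codim=3, depth=dim(R/I)=12-3=9
Product=3*9=27


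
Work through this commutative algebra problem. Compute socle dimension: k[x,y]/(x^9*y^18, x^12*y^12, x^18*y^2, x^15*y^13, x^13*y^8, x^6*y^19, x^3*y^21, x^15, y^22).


Socle = ann(m) = span of standard monomials u with x*u, y*u in I (staircase corners).
Redundant generators: x^15*y^13, x^18*y^2
Minimal generators: x^15, x^13*y^8, x^12*y^12, x^9*y^18, x^6*y^19, x^3*y^21, y^22
Corners: x^2y^21, x^5y^20, x^8y^18, x^11y^17, x^12y^11, x^14y^7
Socle dim=6


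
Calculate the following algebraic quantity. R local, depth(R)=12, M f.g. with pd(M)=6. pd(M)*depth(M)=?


pd+depth=12
depth=12-6=6
pd*depth=6*6=36


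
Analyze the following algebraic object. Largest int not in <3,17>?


gcd(3,17)=1 => F=ab-a-b=3*17-3-17=51-20=31


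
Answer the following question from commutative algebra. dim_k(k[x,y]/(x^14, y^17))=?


Basis: x^i*y^j, i<14, j<17
14*17=238


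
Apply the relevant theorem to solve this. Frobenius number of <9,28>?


gcd(9,28)=1 => F=ab-a-b=9*28-9-28=252-37=215


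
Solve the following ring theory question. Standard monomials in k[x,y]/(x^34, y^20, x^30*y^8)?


k[x,y]/I, I = (x^34, y^20, x^30*y^8)
Rect: 34x20=680. Corner: (34-30)x(20-8)=48.
dim = 680-48 = 632


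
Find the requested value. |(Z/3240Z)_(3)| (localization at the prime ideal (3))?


3-primary part: 3240=3^4*40
Size=3^4=81


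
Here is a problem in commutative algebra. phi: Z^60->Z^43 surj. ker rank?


rank(ker) = 60-43 = 17


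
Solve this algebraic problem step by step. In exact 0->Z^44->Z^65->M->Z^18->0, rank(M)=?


Alt sum=0:
(-1)^0*44 + (-1)^1*65 + (-1)^2*? + (-1)^3*18=0
rank(M)=39


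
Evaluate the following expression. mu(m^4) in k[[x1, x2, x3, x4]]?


C(n+d-1,d)=C(7,4)=35


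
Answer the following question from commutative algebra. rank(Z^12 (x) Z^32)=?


rank(M(x)N) = rank(M)*rank(N)
12*32 = 384


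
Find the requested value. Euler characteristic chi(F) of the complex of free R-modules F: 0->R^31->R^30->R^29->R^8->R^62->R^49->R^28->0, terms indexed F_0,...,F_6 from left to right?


chi = sum (-1)^i * rank:
(-1)^0*31=31
(-1)^1*30=-30
(-1)^2*29=29
(-1)^3*8=-8
(-1)^4*62=62
(-1)^5*49=-49
(-1)^6*28=28
chi=63


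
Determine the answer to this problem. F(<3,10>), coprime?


gcd(3,10)=1 => F=ab-a-b=3*10-3-10=30-13=17


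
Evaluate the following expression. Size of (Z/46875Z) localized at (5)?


5-primary part: 46875=5^6*3
Size=5^6=15625


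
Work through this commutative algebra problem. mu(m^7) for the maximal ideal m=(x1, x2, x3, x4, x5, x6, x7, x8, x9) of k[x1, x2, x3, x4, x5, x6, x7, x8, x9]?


Graded Nakayama: mu(m^d) = dim_k (m^d/m^(d+1)) = #degree-7 monomials in 9 vars
C(n+d-1,d)=C(15,7)=6435


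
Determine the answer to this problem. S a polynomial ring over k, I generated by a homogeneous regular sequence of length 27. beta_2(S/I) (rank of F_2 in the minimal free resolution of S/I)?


Regular sequence => Koszul complex is the minimal free resolution.
Syz_1 minimally generated by Koszul relations f_i*e_j - f_j*e_i (i<j): mu(Syz_1) = beta_2 = C(m,2) = m(m-1)/2
m=27
27*26/2 = 351


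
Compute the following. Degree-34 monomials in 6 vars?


C(d+n-1,n-1)=C(39,5)=575757


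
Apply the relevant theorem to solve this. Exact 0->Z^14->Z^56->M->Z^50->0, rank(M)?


Alt sum=0:
(-1)^0*14 + (-1)^1*56 + (-1)^2*? + (-1)^3*50=0
rank(M)=92


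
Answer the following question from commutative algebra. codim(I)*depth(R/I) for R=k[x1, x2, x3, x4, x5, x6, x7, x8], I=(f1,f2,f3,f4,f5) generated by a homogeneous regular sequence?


codim=5, depth=dim(R/I)=8-5=3
Product=5*3=15


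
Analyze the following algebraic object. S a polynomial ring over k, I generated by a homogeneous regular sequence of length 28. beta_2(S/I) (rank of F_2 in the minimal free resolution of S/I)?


Regular sequence => Koszul complex is the minimal free resolution.
Syz_1 minimally generated by Koszul relations f_i*e_j - f_j*e_i (i<j): mu(Syz_1) = beta_2 = C(m,2) = m(m-1)/2
m=28
28*27/2 = 378


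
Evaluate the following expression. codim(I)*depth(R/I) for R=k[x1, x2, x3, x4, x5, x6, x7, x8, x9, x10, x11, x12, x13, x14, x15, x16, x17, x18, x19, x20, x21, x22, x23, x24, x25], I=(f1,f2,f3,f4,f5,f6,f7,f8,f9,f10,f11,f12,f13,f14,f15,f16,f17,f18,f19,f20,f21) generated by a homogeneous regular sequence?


codim=21, depth=dim(R/I)=25-21=4
Product=21*4=84


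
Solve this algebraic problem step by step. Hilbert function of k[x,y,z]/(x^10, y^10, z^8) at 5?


Need i<10, j<10, k<8 with i+j+k=5.
For each i, j ranges over max(0,5-i-7)..min(9,5-i):
  i=0: j in [0,5] -> 6
  i=1: j in [0,4] -> 5
  i=2: j in [0,3] -> 4
  i=3: j in [0,2] -> 3
  i=4: j in [0,1] -> 2
  i=5: j in [0,0] -> 1
H(5) = 6+5+4+3+2+1 = 21


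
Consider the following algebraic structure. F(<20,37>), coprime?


gcd(20,37)=1 => F=ab-a-b=20*37-20-37=740-57=683


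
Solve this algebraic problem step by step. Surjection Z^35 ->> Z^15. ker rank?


rank(ker) = 35-15 = 20


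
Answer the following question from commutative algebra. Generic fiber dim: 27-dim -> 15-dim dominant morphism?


dim(fiber)=dim(X)-dim(Y)=27-15=12


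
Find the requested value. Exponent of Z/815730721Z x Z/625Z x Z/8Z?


Exponent = lcm of the cyclic orders; pairwise coprime => product.
13^8*5^4*2^3=815730721*625*8=4078653605000


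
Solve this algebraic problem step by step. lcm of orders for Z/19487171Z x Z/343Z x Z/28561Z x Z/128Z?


Exponent = lcm of the cyclic orders; pairwise coprime => product.
11^7*7^3*13^4*2^7=19487171*343*28561*128=24435784984234624


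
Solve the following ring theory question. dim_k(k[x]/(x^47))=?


Basis: 1,x,...,x^46
dim=47


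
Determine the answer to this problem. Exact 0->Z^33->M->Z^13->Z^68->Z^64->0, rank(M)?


Alt sum=0:
(-1)^0*33 + (-1)^1*? + (-1)^2*13 + (-1)^3*68 + (-1)^4*64=0
rank(M)=42


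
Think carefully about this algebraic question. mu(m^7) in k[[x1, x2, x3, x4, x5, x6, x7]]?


C(n+d-1,d)=C(13,7)=1716


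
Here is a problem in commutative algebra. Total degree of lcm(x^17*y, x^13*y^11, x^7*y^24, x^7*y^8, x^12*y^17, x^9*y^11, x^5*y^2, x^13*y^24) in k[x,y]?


lcm = componentwise max:
x: max(17,13,7,7,12,9,5,13)=17
y: max(1,11,24,8,17,11,2,24)=24
Total=17+24=41


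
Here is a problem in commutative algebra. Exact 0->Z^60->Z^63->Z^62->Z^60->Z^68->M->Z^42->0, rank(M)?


Alt sum=0:
(-1)^0*60 + (-1)^1*63 + (-1)^2*62 + (-1)^3*60 + (-1)^4*68 + (-1)^5*? + (-1)^6*42=0
rank(M)=109


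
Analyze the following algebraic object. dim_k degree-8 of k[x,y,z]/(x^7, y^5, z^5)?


Need i<7, j<5, k<5 with i+j+k=8.
For each i, j ranges over max(0,8-i-4)..min(4,8-i):
  i=0: j in [4,4] -> 1
  i=1: j in [3,4] -> 2
  i=2: j in [2,4] -> 3
  i=3: j in [1,4] -> 4
  i=4: j in [0,4] -> 5
  i=5: j in [0,3] -> 4
  i=6: j in [0,2] -> 3
H(8) = 1+2+3+4+5+4+3 = 22


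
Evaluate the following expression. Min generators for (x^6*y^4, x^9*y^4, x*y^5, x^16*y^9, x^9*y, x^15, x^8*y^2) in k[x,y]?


Remove redundant (divisible by others).
x^16*y^9 redundant.
x^9*y^4 redundant.
Min: x^15, x^9*y, x^8*y^2, x^6*y^4, x*y^5
Count=5


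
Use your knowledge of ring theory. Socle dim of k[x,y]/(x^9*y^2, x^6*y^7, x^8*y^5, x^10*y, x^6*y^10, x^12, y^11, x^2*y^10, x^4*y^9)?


Socle = ann(m) = span of standard monomials u with x*u, y*u in I (staircase corners).
Redundant generators: x^6*y^10
Minimal generators: x^12, x^10*y, x^9*y^2, x^8*y^5, x^6*y^7, x^4*y^9, x^2*y^10, y^11
Corners: xy^10, x^3y^9, x^5y^8, x^7y^6, x^8y^4, x^9y, x^11
Socle dim=7


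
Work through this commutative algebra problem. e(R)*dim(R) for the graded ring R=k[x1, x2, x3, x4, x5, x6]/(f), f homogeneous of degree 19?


e(R)=deg(f)=19, dim(R)=6-1=5
e*dim=19*5=95


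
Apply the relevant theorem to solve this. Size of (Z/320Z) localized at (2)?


2-primary part: 320=2^6*5
Size=2^6=64


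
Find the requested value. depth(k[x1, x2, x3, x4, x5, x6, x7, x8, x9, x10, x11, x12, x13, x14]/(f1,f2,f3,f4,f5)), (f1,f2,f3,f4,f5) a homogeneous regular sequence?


depth(R)=14
depth(R/I)=14-5=9


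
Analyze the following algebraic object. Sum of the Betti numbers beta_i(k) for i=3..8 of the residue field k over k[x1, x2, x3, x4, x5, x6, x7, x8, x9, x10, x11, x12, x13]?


Koszul resolution: beta_i(k)=C(n,i), n=13
C(13,3)=286, C(13,4)=715, C(13,5)=1287, C(13,6)=1716, C(13,7)=1716, C(13,8)=1287
Sum=7007


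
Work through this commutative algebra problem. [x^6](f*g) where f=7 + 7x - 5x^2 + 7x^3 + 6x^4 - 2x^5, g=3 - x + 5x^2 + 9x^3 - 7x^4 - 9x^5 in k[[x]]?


[x^6] = sum a_i*b_j, i+j=6
  7*-9=-63
  -5*-7=35
  7*9=63
  6*5=30
  -2*-1=2
Sum=67


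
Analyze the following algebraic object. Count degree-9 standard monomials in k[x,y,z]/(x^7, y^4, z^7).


Need i<7, j<4, k<7 with i+j+k=9.
For each i, j ranges over max(0,9-i-6)..min(3,9-i):
  i=0: j in [3,3] -> 1
  i=1: j in [2,3] -> 2
  i=2: j in [1,3] -> 3
  i=3: j in [0,3] -> 4
  i=4: j in [0,3] -> 4
  i=5: j in [0,3] -> 4
  i=6: j in [0,3] -> 4
H(9) = 1+2+3+4+4+4+4 = 22


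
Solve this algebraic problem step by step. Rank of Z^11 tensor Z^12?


rank(M(x)N) = rank(M)*rank(N)
11*12 = 132


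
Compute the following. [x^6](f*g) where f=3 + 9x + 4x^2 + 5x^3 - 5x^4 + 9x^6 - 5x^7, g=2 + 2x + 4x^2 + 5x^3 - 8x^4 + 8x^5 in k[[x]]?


[x^6] = sum a_i*b_j, i+j=6
  9*8=72
  4*-8=-32
  5*5=25
  -5*4=-20
  9*2=18
Sum=63


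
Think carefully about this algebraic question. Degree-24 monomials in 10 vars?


C(d+n-1,n-1)=C(33,9)=38567100


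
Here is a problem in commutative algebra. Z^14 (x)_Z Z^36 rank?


rank(M(x)N) = rank(M)*rank(N)
14*36 = 504


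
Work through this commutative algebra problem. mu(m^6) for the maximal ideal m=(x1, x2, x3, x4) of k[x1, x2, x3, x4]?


Graded Nakayama: mu(m^d) = dim_k (m^d/m^(d+1)) = #degree-6 monomials in 4 vars
C(n+d-1,d)=C(9,6)=84


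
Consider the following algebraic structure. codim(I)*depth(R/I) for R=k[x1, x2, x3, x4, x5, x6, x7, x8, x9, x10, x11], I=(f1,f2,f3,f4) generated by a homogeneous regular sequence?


codim=4, depth=dim(R/I)=11-4=7
Product=4*7=28


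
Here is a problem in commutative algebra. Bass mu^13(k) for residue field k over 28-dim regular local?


C(n,i)=C(28,13)=37442160


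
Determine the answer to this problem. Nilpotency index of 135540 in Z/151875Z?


135540^k mod 151875:
k=1: 135540
k=2: 139725
k=3: 121500
k=4: 0
First zero at k = 4


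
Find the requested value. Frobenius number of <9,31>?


gcd(9,31)=1 => F=ab-a-b=9*31-9-31=279-40=239


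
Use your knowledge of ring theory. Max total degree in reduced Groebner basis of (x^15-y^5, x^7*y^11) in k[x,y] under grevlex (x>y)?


LT(f1)=x^15, LT(f2)=x^7y^11, lcm=x^15y^11
S(f1,f2) = y^11*f1 - x^8*f2 = -y^16
Reduced GB = {f1, f2, y^16}; degrees 15, 18, 16
Max = 18


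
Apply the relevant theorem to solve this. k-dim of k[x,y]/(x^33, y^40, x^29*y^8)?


k[x,y]/I, I = (x^33, y^40, x^29*y^8)
Rect: 33x40=1320. Corner: (33-29)x(40-8)=128.
dim = 1320-128 = 1192


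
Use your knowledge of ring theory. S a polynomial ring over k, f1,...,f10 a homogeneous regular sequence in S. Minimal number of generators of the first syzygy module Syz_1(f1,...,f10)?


Regular sequence => Koszul complex is the minimal free resolution.
Syz_1 minimally generated by Koszul relations f_i*e_j - f_j*e_i (i<j): mu(Syz_1) = beta_2 = C(m,2) = m(m-1)/2
m=10
10*9/2 = 45


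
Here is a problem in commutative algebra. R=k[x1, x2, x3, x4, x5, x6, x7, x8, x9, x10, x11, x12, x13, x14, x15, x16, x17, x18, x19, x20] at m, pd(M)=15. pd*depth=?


pd+depth=20
depth=20-15=5
pd*depth=15*5=75


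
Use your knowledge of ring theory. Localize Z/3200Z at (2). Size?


2-primary part: 3200=2^7*25
Size=2^7=128


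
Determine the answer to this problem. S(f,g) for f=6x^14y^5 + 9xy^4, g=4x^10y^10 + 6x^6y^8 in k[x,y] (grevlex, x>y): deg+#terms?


LT(f)=6x^14y^5, LT(g)=4x^10y^10
lcm(LM)=x^14y^10
S(f,g) (scaled by 24 to clear denominators) = 4y^5*f - 6x^4*g = -36x^10y^8 + 36xy^9
2 terms, deg 18.
18+2=20


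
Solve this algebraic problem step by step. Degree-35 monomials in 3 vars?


C(d+n-1,n-1)=C(37,2)=666


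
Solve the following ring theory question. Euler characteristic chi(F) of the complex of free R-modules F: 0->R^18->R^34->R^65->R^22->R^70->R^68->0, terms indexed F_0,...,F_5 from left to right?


chi = sum (-1)^i * rank:
(-1)^0*18=18
(-1)^1*34=-34
(-1)^2*65=65
(-1)^3*22=-22
(-1)^4*70=70
(-1)^5*68=-68
chi=29


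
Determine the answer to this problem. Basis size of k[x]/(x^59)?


Basis: 1,x,...,x^58
dim=59


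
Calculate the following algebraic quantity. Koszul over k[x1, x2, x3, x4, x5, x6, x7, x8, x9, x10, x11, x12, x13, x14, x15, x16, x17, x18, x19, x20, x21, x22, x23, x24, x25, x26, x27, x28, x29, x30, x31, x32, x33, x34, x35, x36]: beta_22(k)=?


C(n,i)=C(36,22)=3796297200


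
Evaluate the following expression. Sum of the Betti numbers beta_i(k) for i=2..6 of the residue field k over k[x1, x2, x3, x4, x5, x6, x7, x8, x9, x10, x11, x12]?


Koszul resolution: beta_i(k)=C(n,i), n=12
C(12,2)=66, C(12,3)=220, C(12,4)=495, C(12,5)=792, C(12,6)=924
Sum=2497


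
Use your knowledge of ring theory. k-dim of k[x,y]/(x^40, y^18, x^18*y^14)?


k[x,y]/I, I = (x^40, y^18, x^18*y^14)
Rect: 40x18=720. Corner: (40-18)x(18-14)=88.
dim = 720-88 = 632


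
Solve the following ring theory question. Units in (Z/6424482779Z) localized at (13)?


Local ring = Z/4826809Z.
phi(4826809) = 13^5*(13-1) = 4455516


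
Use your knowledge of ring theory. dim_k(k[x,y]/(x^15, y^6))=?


Basis: x^i*y^j, i<15, j<6
15*6=90


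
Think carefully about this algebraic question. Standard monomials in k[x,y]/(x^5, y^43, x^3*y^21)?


k[x,y]/I, I = (x^5, y^43, x^3*y^21)
Rect: 5x43=215. Corner: (5-3)x(43-21)=44.
dim = 215-44 = 171


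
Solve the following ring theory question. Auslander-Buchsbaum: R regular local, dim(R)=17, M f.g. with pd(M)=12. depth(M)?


pd+depth=depth(R)=17
depth=17-12=5


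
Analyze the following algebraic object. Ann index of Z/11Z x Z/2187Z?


Exponent = lcm of the cyclic orders; pairwise coprime => product.
11^1*3^7=11*2187=24057


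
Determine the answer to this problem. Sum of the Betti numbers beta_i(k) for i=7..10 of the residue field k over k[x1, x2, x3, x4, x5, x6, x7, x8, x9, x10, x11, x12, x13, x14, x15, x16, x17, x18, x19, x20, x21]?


Koszul resolution: beta_i(k)=C(n,i), n=21
C(21,7)=116280, C(21,8)=203490, C(21,9)=293930, C(21,10)=352716
Sum=966416


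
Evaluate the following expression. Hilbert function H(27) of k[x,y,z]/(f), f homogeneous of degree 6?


C(29,2)-C(23,2)=406-253=153


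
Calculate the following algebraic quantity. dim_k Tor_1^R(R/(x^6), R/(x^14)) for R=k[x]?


Tor_1(R/I,R/J)=(I cap J)/IJ=(x^14)/(x^20)
dim=20-14=min(6,14)=6


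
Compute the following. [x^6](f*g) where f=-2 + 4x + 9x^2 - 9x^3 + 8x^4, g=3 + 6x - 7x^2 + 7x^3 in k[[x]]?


[x^6] = sum a_i*b_j, i+j=6
  -9*7=-63
  8*-7=-56
Sum=-119


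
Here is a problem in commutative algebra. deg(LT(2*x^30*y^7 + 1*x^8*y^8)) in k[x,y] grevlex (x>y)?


LT: 2*x^30*y^7
deg_x=30, deg_y=7
Total=30+7=37
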